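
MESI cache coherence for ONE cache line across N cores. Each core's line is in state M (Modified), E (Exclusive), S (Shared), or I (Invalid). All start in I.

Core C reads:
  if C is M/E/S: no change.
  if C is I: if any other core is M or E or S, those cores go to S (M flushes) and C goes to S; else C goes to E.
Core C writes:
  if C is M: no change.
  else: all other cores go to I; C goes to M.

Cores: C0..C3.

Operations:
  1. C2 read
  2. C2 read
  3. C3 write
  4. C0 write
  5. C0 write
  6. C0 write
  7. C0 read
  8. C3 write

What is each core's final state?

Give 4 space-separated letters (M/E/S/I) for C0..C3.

Answer: I I I M

Derivation:
Op 1: C2 read [C2 read from I: no other sharers -> C2=E (exclusive)] -> [I,I,E,I]
Op 2: C2 read [C2 read: already in E, no change] -> [I,I,E,I]
Op 3: C3 write [C3 write: invalidate ['C2=E'] -> C3=M] -> [I,I,I,M]
Op 4: C0 write [C0 write: invalidate ['C3=M'] -> C0=M] -> [M,I,I,I]
Op 5: C0 write [C0 write: already M (modified), no change] -> [M,I,I,I]
Op 6: C0 write [C0 write: already M (modified), no change] -> [M,I,I,I]
Op 7: C0 read [C0 read: already in M, no change] -> [M,I,I,I]
Op 8: C3 write [C3 write: invalidate ['C0=M'] -> C3=M] -> [I,I,I,M]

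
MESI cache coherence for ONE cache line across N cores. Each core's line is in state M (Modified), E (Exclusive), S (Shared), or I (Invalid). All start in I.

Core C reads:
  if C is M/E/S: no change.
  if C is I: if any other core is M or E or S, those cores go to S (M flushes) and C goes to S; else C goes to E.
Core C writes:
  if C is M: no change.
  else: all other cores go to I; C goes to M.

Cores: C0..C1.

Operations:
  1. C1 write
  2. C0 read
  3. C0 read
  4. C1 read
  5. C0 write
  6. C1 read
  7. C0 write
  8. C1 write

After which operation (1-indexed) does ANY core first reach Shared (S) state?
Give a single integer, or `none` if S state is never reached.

Op 1: C1 write [C1 write: invalidate none -> C1=M] -> [I,M]
Op 2: C0 read [C0 read from I: others=['C1=M'] -> C0=S, others downsized to S] -> [S,S]
  -> First S state at op 2; remaining ops need not be traced.

Answer: 2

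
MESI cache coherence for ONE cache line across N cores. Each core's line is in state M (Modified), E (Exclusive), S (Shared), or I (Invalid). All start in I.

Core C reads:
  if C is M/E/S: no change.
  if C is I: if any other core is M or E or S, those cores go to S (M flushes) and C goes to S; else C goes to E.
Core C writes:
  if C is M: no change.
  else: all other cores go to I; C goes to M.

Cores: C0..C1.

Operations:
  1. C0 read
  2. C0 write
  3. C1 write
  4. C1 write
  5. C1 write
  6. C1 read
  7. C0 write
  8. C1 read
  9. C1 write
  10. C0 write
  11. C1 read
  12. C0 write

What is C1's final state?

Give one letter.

Answer: I

Derivation:
Op 1: C0 read [C0 read from I: no other sharers -> C0=E (exclusive)] -> [E,I]
Op 2: C0 write [C0 write: invalidate none -> C0=M] -> [M,I]
Op 3: C1 write [C1 write: invalidate ['C0=M'] -> C1=M] -> [I,M]
Op 4: C1 write [C1 write: already M (modified), no change] -> [I,M]
Op 5: C1 write [C1 write: already M (modified), no change] -> [I,M]
Op 6: C1 read [C1 read: already in M, no change] -> [I,M]
Op 7: C0 write [C0 write: invalidate ['C1=M'] -> C0=M] -> [M,I]
Op 8: C1 read [C1 read from I: others=['C0=M'] -> C1=S, others downsized to S] -> [S,S]
Op 9: C1 write [C1 write: invalidate ['C0=S'] -> C1=M] -> [I,M]
Op 10: C0 write [C0 write: invalidate ['C1=M'] -> C0=M] -> [M,I]
Op 11: C1 read [C1 read from I: others=['C0=M'] -> C1=S, others downsized to S] -> [S,S]
Op 12: C0 write [C0 write: invalidate ['C1=S'] -> C0=M] -> [M,I]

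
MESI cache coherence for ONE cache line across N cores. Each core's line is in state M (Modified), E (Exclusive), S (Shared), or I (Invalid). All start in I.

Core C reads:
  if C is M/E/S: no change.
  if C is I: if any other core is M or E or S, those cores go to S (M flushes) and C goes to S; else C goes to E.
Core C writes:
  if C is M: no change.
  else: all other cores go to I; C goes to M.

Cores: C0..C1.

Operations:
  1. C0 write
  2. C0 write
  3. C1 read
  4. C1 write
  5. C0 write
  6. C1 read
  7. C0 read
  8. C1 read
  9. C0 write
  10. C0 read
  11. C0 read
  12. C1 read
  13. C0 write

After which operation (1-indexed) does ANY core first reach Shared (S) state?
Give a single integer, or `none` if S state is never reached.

Op 1: C0 write [C0 write: invalidate none -> C0=M] -> [M,I]
Op 2: C0 write [C0 write: already M (modified), no change] -> [M,I]
Op 3: C1 read [C1 read from I: others=['C0=M'] -> C1=S, others downsized to S] -> [S,S]
  -> First S state at op 3; remaining ops need not be traced.

Answer: 3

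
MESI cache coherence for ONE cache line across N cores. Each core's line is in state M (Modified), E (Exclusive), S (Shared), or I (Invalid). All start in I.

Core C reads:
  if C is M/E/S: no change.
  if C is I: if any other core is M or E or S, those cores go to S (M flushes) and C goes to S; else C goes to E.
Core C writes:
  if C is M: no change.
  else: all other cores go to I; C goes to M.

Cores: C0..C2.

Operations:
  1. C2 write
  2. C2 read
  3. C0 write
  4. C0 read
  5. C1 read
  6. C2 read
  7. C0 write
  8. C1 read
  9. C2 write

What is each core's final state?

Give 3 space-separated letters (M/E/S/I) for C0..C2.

Op 1: C2 write [C2 write: invalidate none -> C2=M] -> [I,I,M]
Op 2: C2 read [C2 read: already in M, no change] -> [I,I,M]
Op 3: C0 write [C0 write: invalidate ['C2=M'] -> C0=M] -> [M,I,I]
Op 4: C0 read [C0 read: already in M, no change] -> [M,I,I]
Op 5: C1 read [C1 read from I: others=['C0=M'] -> C1=S, others downsized to S] -> [S,S,I]
Op 6: C2 read [C2 read from I: others=['C0=S', 'C1=S'] -> C2=S, others downsized to S] -> [S,S,S]
Op 7: C0 write [C0 write: invalidate ['C1=S', 'C2=S'] -> C0=M] -> [M,I,I]
Op 8: C1 read [C1 read from I: others=['C0=M'] -> C1=S, others downsized to S] -> [S,S,I]
Op 9: C2 write [C2 write: invalidate ['C0=S', 'C1=S'] -> C2=M] -> [I,I,M]

Answer: I I M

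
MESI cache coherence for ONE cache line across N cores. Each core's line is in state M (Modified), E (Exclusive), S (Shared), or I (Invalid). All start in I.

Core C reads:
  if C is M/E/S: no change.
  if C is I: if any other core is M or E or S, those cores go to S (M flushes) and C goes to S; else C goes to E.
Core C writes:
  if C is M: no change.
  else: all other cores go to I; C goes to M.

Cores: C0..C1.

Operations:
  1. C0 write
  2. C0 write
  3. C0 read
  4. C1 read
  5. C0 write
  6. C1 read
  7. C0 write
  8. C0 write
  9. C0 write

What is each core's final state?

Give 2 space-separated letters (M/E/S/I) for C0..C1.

Answer: M I

Derivation:
Op 1: C0 write [C0 write: invalidate none -> C0=M] -> [M,I]
Op 2: C0 write [C0 write: already M (modified), no change] -> [M,I]
Op 3: C0 read [C0 read: already in M, no change] -> [M,I]
Op 4: C1 read [C1 read from I: others=['C0=M'] -> C1=S, others downsized to S] -> [S,S]
Op 5: C0 write [C0 write: invalidate ['C1=S'] -> C0=M] -> [M,I]
Op 6: C1 read [C1 read from I: others=['C0=M'] -> C1=S, others downsized to S] -> [S,S]
Op 7: C0 write [C0 write: invalidate ['C1=S'] -> C0=M] -> [M,I]
Op 8: C0 write [C0 write: already M (modified), no change] -> [M,I]
Op 9: C0 write [C0 write: already M (modified), no change] -> [M,I]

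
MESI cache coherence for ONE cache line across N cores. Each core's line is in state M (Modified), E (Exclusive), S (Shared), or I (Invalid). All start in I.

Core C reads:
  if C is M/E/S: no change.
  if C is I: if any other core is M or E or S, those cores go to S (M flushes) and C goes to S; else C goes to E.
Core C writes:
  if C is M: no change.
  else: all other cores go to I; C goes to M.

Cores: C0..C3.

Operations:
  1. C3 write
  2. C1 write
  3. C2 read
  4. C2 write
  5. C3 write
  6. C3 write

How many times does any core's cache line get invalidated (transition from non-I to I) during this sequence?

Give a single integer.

Answer: 3

Derivation:
Op 1: C3 write [C3 write: invalidate none -> C3=M] -> [I,I,I,M] (invalidations this op: 0; running total: 0)
Op 2: C1 write [C1 write: invalidate ['C3=M'] -> C1=M] -> [I,M,I,I] (invalidations this op: 1; running total: 1)
Op 3: C2 read [C2 read from I: others=['C1=M'] -> C2=S, others downsized to S] -> [I,S,S,I] (invalidations this op: 0; running total: 1)
Op 4: C2 write [C2 write: invalidate ['C1=S'] -> C2=M] -> [I,I,M,I] (invalidations this op: 1; running total: 2)
Op 5: C3 write [C3 write: invalidate ['C2=M'] -> C3=M] -> [I,I,I,M] (invalidations this op: 1; running total: 3)
Op 6: C3 write [C3 write: already M (modified), no change] -> [I,I,I,M] (invalidations this op: 0; running total: 3)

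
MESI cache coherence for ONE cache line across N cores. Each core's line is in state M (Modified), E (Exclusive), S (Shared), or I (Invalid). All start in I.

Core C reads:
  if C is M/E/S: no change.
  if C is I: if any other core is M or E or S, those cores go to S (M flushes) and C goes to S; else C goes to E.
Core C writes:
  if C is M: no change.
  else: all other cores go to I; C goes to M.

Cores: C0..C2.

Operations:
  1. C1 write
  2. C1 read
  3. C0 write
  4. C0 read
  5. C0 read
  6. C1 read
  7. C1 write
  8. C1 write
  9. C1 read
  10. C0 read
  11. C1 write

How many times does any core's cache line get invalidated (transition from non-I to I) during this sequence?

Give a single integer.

Op 1: C1 write [C1 write: invalidate none -> C1=M] -> [I,M,I] (invalidations this op: 0; running total: 0)
Op 2: C1 read [C1 read: already in M, no change] -> [I,M,I] (invalidations this op: 0; running total: 0)
Op 3: C0 write [C0 write: invalidate ['C1=M'] -> C0=M] -> [M,I,I] (invalidations this op: 1; running total: 1)
Op 4: C0 read [C0 read: already in M, no change] -> [M,I,I] (invalidations this op: 0; running total: 1)
Op 5: C0 read [C0 read: already in M, no change] -> [M,I,I] (invalidations this op: 0; running total: 1)
Op 6: C1 read [C1 read from I: others=['C0=M'] -> C1=S, others downsized to S] -> [S,S,I] (invalidations this op: 0; running total: 1)
Op 7: C1 write [C1 write: invalidate ['C0=S'] -> C1=M] -> [I,M,I] (invalidations this op: 1; running total: 2)
Op 8: C1 write [C1 write: already M (modified), no change] -> [I,M,I] (invalidations this op: 0; running total: 2)
Op 9: C1 read [C1 read: already in M, no change] -> [I,M,I] (invalidations this op: 0; running total: 2)
Op 10: C0 read [C0 read from I: others=['C1=M'] -> C0=S, others downsized to S] -> [S,S,I] (invalidations this op: 0; running total: 2)
Op 11: C1 write [C1 write: invalidate ['C0=S'] -> C1=M] -> [I,M,I] (invalidations this op: 1; running total: 3)

Answer: 3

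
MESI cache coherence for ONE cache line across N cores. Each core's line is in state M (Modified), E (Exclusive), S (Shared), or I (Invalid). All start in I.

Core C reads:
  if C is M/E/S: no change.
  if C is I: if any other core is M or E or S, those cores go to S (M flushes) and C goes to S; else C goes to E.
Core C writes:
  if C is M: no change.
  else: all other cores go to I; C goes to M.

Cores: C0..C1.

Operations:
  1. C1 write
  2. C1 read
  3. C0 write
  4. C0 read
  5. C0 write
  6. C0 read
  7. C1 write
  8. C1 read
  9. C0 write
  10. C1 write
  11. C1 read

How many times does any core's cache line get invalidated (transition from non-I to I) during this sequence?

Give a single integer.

Answer: 4

Derivation:
Op 1: C1 write [C1 write: invalidate none -> C1=M] -> [I,M] (invalidations this op: 0; running total: 0)
Op 2: C1 read [C1 read: already in M, no change] -> [I,M] (invalidations this op: 0; running total: 0)
Op 3: C0 write [C0 write: invalidate ['C1=M'] -> C0=M] -> [M,I] (invalidations this op: 1; running total: 1)
Op 4: C0 read [C0 read: already in M, no change] -> [M,I] (invalidations this op: 0; running total: 1)
Op 5: C0 write [C0 write: already M (modified), no change] -> [M,I] (invalidations this op: 0; running total: 1)
Op 6: C0 read [C0 read: already in M, no change] -> [M,I] (invalidations this op: 0; running total: 1)
Op 7: C1 write [C1 write: invalidate ['C0=M'] -> C1=M] -> [I,M] (invalidations this op: 1; running total: 2)
Op 8: C1 read [C1 read: already in M, no change] -> [I,M] (invalidations this op: 0; running total: 2)
Op 9: C0 write [C0 write: invalidate ['C1=M'] -> C0=M] -> [M,I] (invalidations this op: 1; running total: 3)
Op 10: C1 write [C1 write: invalidate ['C0=M'] -> C1=M] -> [I,M] (invalidations this op: 1; running total: 4)
Op 11: C1 read [C1 read: already in M, no change] -> [I,M] (invalidations this op: 0; running total: 4)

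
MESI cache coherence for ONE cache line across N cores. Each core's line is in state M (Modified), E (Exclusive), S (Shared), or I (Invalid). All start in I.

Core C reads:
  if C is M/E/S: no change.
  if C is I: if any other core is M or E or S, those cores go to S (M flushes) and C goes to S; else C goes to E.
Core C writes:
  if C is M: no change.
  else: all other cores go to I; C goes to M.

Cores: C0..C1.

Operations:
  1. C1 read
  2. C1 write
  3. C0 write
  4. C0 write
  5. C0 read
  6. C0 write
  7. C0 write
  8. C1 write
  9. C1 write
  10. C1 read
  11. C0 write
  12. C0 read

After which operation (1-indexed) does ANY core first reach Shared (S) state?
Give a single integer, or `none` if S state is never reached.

Answer: none

Derivation:
Op 1: C1 read [C1 read from I: no other sharers -> C1=E (exclusive)] -> [I,E]
Op 2: C1 write [C1 write: invalidate none -> C1=M] -> [I,M]
Op 3: C0 write [C0 write: invalidate ['C1=M'] -> C0=M] -> [M,I]
Op 4: C0 write [C0 write: already M (modified), no change] -> [M,I]
Op 5: C0 read [C0 read: already in M, no change] -> [M,I]
Op 6: C0 write [C0 write: already M (modified), no change] -> [M,I]
Op 7: C0 write [C0 write: already M (modified), no change] -> [M,I]
Op 8: C1 write [C1 write: invalidate ['C0=M'] -> C1=M] -> [I,M]
Op 9: C1 write [C1 write: already M (modified), no change] -> [I,M]
Op 10: C1 read [C1 read: already in M, no change] -> [I,M]
Op 11: C0 write [C0 write: invalidate ['C1=M'] -> C0=M] -> [M,I]
Op 12: C0 read [C0 read: already in M, no change] -> [M,I]
S state never reached in this sequence.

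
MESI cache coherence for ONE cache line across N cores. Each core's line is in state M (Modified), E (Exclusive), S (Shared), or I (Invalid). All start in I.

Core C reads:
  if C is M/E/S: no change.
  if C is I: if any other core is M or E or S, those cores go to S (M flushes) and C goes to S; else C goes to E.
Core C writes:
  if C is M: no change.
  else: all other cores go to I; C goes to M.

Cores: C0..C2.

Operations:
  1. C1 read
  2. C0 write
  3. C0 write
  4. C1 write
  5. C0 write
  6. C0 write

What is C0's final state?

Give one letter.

Answer: M

Derivation:
Op 1: C1 read [C1 read from I: no other sharers -> C1=E (exclusive)] -> [I,E,I]
Op 2: C0 write [C0 write: invalidate ['C1=E'] -> C0=M] -> [M,I,I]
Op 3: C0 write [C0 write: already M (modified), no change] -> [M,I,I]
Op 4: C1 write [C1 write: invalidate ['C0=M'] -> C1=M] -> [I,M,I]
Op 5: C0 write [C0 write: invalidate ['C1=M'] -> C0=M] -> [M,I,I]
Op 6: C0 write [C0 write: already M (modified), no change] -> [M,I,I]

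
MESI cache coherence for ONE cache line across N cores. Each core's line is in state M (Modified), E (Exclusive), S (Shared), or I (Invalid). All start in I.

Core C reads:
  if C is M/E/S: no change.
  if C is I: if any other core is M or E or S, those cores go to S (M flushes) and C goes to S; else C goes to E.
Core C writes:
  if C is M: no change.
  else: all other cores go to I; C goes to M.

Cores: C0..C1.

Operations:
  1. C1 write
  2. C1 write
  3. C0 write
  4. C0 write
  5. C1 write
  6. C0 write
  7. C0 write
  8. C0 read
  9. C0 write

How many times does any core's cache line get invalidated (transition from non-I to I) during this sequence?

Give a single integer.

Op 1: C1 write [C1 write: invalidate none -> C1=M] -> [I,M] (invalidations this op: 0; running total: 0)
Op 2: C1 write [C1 write: already M (modified), no change] -> [I,M] (invalidations this op: 0; running total: 0)
Op 3: C0 write [C0 write: invalidate ['C1=M'] -> C0=M] -> [M,I] (invalidations this op: 1; running total: 1)
Op 4: C0 write [C0 write: already M (modified), no change] -> [M,I] (invalidations this op: 0; running total: 1)
Op 5: C1 write [C1 write: invalidate ['C0=M'] -> C1=M] -> [I,M] (invalidations this op: 1; running total: 2)
Op 6: C0 write [C0 write: invalidate ['C1=M'] -> C0=M] -> [M,I] (invalidations this op: 1; running total: 3)
Op 7: C0 write [C0 write: already M (modified), no change] -> [M,I] (invalidations this op: 0; running total: 3)
Op 8: C0 read [C0 read: already in M, no change] -> [M,I] (invalidations this op: 0; running total: 3)
Op 9: C0 write [C0 write: already M (modified), no change] -> [M,I] (invalidations this op: 0; running total: 3)

Answer: 3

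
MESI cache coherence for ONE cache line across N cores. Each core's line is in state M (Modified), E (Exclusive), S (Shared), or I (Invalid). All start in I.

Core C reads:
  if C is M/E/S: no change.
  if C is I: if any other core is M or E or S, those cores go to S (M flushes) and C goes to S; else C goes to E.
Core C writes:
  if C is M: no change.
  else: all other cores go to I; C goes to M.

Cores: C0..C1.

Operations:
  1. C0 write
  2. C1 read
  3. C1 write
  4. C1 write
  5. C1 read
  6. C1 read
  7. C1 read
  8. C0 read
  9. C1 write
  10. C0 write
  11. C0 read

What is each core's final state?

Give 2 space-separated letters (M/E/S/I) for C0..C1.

Answer: M I

Derivation:
Op 1: C0 write [C0 write: invalidate none -> C0=M] -> [M,I]
Op 2: C1 read [C1 read from I: others=['C0=M'] -> C1=S, others downsized to S] -> [S,S]
Op 3: C1 write [C1 write: invalidate ['C0=S'] -> C1=M] -> [I,M]
Op 4: C1 write [C1 write: already M (modified), no change] -> [I,M]
Op 5: C1 read [C1 read: already in M, no change] -> [I,M]
Op 6: C1 read [C1 read: already in M, no change] -> [I,M]
Op 7: C1 read [C1 read: already in M, no change] -> [I,M]
Op 8: C0 read [C0 read from I: others=['C1=M'] -> C0=S, others downsized to S] -> [S,S]
Op 9: C1 write [C1 write: invalidate ['C0=S'] -> C1=M] -> [I,M]
Op 10: C0 write [C0 write: invalidate ['C1=M'] -> C0=M] -> [M,I]
Op 11: C0 read [C0 read: already in M, no change] -> [M,I]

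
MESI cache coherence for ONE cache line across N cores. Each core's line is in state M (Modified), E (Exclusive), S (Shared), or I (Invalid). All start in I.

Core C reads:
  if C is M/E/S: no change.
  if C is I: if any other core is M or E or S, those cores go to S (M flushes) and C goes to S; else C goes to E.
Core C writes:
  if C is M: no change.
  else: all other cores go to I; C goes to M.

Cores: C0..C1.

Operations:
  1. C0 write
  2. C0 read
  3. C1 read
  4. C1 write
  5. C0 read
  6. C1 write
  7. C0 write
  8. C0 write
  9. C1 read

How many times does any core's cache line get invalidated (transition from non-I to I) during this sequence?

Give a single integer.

Answer: 3

Derivation:
Op 1: C0 write [C0 write: invalidate none -> C0=M] -> [M,I] (invalidations this op: 0; running total: 0)
Op 2: C0 read [C0 read: already in M, no change] -> [M,I] (invalidations this op: 0; running total: 0)
Op 3: C1 read [C1 read from I: others=['C0=M'] -> C1=S, others downsized to S] -> [S,S] (invalidations this op: 0; running total: 0)
Op 4: C1 write [C1 write: invalidate ['C0=S'] -> C1=M] -> [I,M] (invalidations this op: 1; running total: 1)
Op 5: C0 read [C0 read from I: others=['C1=M'] -> C0=S, others downsized to S] -> [S,S] (invalidations this op: 0; running total: 1)
Op 6: C1 write [C1 write: invalidate ['C0=S'] -> C1=M] -> [I,M] (invalidations this op: 1; running total: 2)
Op 7: C0 write [C0 write: invalidate ['C1=M'] -> C0=M] -> [M,I] (invalidations this op: 1; running total: 3)
Op 8: C0 write [C0 write: already M (modified), no change] -> [M,I] (invalidations this op: 0; running total: 3)
Op 9: C1 read [C1 read from I: others=['C0=M'] -> C1=S, others downsized to S] -> [S,S] (invalidations this op: 0; running total: 3)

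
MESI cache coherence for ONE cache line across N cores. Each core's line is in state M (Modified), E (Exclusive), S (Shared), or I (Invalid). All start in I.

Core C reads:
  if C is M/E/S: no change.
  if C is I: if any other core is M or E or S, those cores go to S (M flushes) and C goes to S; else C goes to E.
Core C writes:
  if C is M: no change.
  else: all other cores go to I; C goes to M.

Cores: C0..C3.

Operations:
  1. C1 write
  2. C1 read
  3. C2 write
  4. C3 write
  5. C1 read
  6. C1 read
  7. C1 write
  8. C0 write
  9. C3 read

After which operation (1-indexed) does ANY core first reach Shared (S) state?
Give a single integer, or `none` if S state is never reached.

Answer: 5

Derivation:
Op 1: C1 write [C1 write: invalidate none -> C1=M] -> [I,M,I,I]
Op 2: C1 read [C1 read: already in M, no change] -> [I,M,I,I]
Op 3: C2 write [C2 write: invalidate ['C1=M'] -> C2=M] -> [I,I,M,I]
Op 4: C3 write [C3 write: invalidate ['C2=M'] -> C3=M] -> [I,I,I,M]
Op 5: C1 read [C1 read from I: others=['C3=M'] -> C1=S, others downsized to S] -> [I,S,I,S]
  -> First S state at op 5; remaining ops need not be traced.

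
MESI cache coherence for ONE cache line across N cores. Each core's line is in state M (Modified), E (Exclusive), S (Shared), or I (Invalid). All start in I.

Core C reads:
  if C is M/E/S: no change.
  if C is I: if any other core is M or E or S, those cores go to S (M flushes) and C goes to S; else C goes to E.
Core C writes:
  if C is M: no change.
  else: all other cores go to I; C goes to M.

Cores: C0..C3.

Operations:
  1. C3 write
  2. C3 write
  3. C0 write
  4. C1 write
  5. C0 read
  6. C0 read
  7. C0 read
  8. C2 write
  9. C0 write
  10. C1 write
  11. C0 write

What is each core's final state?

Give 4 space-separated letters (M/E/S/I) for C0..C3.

Op 1: C3 write [C3 write: invalidate none -> C3=M] -> [I,I,I,M]
Op 2: C3 write [C3 write: already M (modified), no change] -> [I,I,I,M]
Op 3: C0 write [C0 write: invalidate ['C3=M'] -> C0=M] -> [M,I,I,I]
Op 4: C1 write [C1 write: invalidate ['C0=M'] -> C1=M] -> [I,M,I,I]
Op 5: C0 read [C0 read from I: others=['C1=M'] -> C0=S, others downsized to S] -> [S,S,I,I]
Op 6: C0 read [C0 read: already in S, no change] -> [S,S,I,I]
Op 7: C0 read [C0 read: already in S, no change] -> [S,S,I,I]
Op 8: C2 write [C2 write: invalidate ['C0=S', 'C1=S'] -> C2=M] -> [I,I,M,I]
Op 9: C0 write [C0 write: invalidate ['C2=M'] -> C0=M] -> [M,I,I,I]
Op 10: C1 write [C1 write: invalidate ['C0=M'] -> C1=M] -> [I,M,I,I]
Op 11: C0 write [C0 write: invalidate ['C1=M'] -> C0=M] -> [M,I,I,I]

Answer: M I I I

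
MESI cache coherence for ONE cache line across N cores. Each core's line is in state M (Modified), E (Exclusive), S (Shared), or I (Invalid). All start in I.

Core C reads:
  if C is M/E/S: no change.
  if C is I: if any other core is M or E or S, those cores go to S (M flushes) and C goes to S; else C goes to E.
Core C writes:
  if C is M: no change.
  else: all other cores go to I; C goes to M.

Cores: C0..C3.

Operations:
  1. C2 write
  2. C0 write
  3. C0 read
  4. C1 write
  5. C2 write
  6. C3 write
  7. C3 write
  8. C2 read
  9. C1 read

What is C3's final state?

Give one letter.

Answer: S

Derivation:
Op 1: C2 write [C2 write: invalidate none -> C2=M] -> [I,I,M,I]
Op 2: C0 write [C0 write: invalidate ['C2=M'] -> C0=M] -> [M,I,I,I]
Op 3: C0 read [C0 read: already in M, no change] -> [M,I,I,I]
Op 4: C1 write [C1 write: invalidate ['C0=M'] -> C1=M] -> [I,M,I,I]
Op 5: C2 write [C2 write: invalidate ['C1=M'] -> C2=M] -> [I,I,M,I]
Op 6: C3 write [C3 write: invalidate ['C2=M'] -> C3=M] -> [I,I,I,M]
Op 7: C3 write [C3 write: already M (modified), no change] -> [I,I,I,M]
Op 8: C2 read [C2 read from I: others=['C3=M'] -> C2=S, others downsized to S] -> [I,I,S,S]
Op 9: C1 read [C1 read from I: others=['C2=S', 'C3=S'] -> C1=S, others downsized to S] -> [I,S,S,S]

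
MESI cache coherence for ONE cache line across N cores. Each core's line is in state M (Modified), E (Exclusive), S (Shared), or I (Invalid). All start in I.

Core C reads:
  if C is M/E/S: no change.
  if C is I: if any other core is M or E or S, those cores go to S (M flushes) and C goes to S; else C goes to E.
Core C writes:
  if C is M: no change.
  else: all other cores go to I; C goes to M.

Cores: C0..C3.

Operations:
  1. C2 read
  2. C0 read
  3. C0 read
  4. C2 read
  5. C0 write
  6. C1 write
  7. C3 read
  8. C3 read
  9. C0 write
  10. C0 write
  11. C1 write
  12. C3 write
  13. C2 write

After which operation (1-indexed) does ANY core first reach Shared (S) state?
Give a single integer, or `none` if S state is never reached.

Op 1: C2 read [C2 read from I: no other sharers -> C2=E (exclusive)] -> [I,I,E,I]
Op 2: C0 read [C0 read from I: others=['C2=E'] -> C0=S, others downsized to S] -> [S,I,S,I]
  -> First S state at op 2; remaining ops need not be traced.

Answer: 2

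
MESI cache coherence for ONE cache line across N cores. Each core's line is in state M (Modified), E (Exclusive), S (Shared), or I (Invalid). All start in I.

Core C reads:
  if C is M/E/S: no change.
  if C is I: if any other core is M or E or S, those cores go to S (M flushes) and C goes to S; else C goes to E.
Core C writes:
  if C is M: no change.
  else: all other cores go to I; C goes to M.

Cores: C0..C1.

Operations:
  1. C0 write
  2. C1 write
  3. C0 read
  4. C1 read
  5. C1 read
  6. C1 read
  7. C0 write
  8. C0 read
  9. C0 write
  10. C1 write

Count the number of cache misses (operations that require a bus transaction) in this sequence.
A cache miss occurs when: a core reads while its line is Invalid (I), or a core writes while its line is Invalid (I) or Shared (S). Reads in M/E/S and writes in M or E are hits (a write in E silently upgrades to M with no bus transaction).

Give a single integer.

Answer: 5

Derivation:
Op 1: C0 write [C0 write: invalidate none -> C0=M] -> [M,I] [MISS #1: write from I]
Op 2: C1 write [C1 write: invalidate ['C0=M'] -> C1=M] -> [I,M] [MISS #2: write from I]
Op 3: C0 read [C0 read from I: others=['C1=M'] -> C0=S, others downsized to S] -> [S,S] [MISS #3: read from I]
Op 4: C1 read [C1 read: already in S, no change] -> [S,S] [hit: read from S]
Op 5: C1 read [C1 read: already in S, no change] -> [S,S] [hit: read from S]
Op 6: C1 read [C1 read: already in S, no change] -> [S,S] [hit: read from S]
Op 7: C0 write [C0 write: invalidate ['C1=S'] -> C0=M] -> [M,I] [MISS #4: write from S]
Op 8: C0 read [C0 read: already in M, no change] -> [M,I] [hit: read from M]
Op 9: C0 write [C0 write: already M (modified), no change] -> [M,I] [hit: write from M]
Op 10: C1 write [C1 write: invalidate ['C0=M'] -> C1=M] -> [I,M] [MISS #5: write from I]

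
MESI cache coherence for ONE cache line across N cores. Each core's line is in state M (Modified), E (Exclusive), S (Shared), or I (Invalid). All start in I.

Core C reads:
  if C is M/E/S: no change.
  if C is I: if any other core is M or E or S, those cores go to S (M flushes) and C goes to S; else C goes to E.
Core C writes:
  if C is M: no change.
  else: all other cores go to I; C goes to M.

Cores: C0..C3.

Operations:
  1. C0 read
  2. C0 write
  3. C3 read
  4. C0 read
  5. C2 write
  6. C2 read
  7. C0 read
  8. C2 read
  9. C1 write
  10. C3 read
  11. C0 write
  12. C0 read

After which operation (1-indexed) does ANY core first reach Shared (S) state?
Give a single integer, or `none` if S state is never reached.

Answer: 3

Derivation:
Op 1: C0 read [C0 read from I: no other sharers -> C0=E (exclusive)] -> [E,I,I,I]
Op 2: C0 write [C0 write: invalidate none -> C0=M] -> [M,I,I,I]
Op 3: C3 read [C3 read from I: others=['C0=M'] -> C3=S, others downsized to S] -> [S,I,I,S]
  -> First S state at op 3; remaining ops need not be traced.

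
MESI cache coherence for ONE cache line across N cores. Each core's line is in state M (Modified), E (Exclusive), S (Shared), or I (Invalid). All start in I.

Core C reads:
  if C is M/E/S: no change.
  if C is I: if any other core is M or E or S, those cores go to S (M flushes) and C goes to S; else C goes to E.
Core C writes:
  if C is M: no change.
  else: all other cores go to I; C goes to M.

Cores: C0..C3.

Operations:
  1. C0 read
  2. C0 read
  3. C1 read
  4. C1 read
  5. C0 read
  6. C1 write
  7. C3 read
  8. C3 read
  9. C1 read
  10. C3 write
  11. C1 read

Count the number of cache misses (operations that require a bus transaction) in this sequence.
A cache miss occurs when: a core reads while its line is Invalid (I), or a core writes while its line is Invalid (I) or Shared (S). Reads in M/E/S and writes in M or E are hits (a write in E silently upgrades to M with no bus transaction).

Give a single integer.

Answer: 6

Derivation:
Op 1: C0 read [C0 read from I: no other sharers -> C0=E (exclusive)] -> [E,I,I,I] [MISS #1: read from I]
Op 2: C0 read [C0 read: already in E, no change] -> [E,I,I,I] [hit: read from E]
Op 3: C1 read [C1 read from I: others=['C0=E'] -> C1=S, others downsized to S] -> [S,S,I,I] [MISS #2: read from I]
Op 4: C1 read [C1 read: already in S, no change] -> [S,S,I,I] [hit: read from S]
Op 5: C0 read [C0 read: already in S, no change] -> [S,S,I,I] [hit: read from S]
Op 6: C1 write [C1 write: invalidate ['C0=S'] -> C1=M] -> [I,M,I,I] [MISS #3: write from S]
Op 7: C3 read [C3 read from I: others=['C1=M'] -> C3=S, others downsized to S] -> [I,S,I,S] [MISS #4: read from I]
Op 8: C3 read [C3 read: already in S, no change] -> [I,S,I,S] [hit: read from S]
Op 9: C1 read [C1 read: already in S, no change] -> [I,S,I,S] [hit: read from S]
Op 10: C3 write [C3 write: invalidate ['C1=S'] -> C3=M] -> [I,I,I,M] [MISS #5: write from S]
Op 11: C1 read [C1 read from I: others=['C3=M'] -> C1=S, others downsized to S] -> [I,S,I,S] [MISS #6: read from I]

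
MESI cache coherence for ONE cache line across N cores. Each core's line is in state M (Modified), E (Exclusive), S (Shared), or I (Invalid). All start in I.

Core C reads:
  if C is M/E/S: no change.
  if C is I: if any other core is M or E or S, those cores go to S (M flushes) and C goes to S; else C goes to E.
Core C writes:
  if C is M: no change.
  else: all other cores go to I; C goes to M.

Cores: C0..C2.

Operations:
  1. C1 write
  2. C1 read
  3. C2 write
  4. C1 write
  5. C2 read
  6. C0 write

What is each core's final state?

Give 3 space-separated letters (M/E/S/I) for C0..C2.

Op 1: C1 write [C1 write: invalidate none -> C1=M] -> [I,M,I]
Op 2: C1 read [C1 read: already in M, no change] -> [I,M,I]
Op 3: C2 write [C2 write: invalidate ['C1=M'] -> C2=M] -> [I,I,M]
Op 4: C1 write [C1 write: invalidate ['C2=M'] -> C1=M] -> [I,M,I]
Op 5: C2 read [C2 read from I: others=['C1=M'] -> C2=S, others downsized to S] -> [I,S,S]
Op 6: C0 write [C0 write: invalidate ['C1=S', 'C2=S'] -> C0=M] -> [M,I,I]

Answer: M I I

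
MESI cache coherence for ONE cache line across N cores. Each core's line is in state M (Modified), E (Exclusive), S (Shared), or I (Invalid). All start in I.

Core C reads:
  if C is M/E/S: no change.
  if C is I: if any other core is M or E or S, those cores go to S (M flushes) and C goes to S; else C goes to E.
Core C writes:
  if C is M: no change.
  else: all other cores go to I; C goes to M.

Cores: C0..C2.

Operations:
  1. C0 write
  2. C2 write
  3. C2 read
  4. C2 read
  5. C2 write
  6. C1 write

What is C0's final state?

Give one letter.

Op 1: C0 write [C0 write: invalidate none -> C0=M] -> [M,I,I]
Op 2: C2 write [C2 write: invalidate ['C0=M'] -> C2=M] -> [I,I,M]
Op 3: C2 read [C2 read: already in M, no change] -> [I,I,M]
Op 4: C2 read [C2 read: already in M, no change] -> [I,I,M]
Op 5: C2 write [C2 write: already M (modified), no change] -> [I,I,M]
Op 6: C1 write [C1 write: invalidate ['C2=M'] -> C1=M] -> [I,M,I]

Answer: I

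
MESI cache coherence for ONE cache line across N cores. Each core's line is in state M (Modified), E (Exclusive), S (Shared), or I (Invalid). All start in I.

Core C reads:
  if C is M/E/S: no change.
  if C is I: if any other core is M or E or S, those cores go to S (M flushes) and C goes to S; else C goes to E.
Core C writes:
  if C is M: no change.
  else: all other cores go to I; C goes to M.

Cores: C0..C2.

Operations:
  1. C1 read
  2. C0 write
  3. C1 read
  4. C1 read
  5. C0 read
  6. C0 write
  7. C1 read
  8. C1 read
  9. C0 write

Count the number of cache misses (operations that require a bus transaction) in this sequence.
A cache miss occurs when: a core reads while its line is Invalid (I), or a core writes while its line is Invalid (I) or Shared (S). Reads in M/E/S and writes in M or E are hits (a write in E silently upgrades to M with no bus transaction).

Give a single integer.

Op 1: C1 read [C1 read from I: no other sharers -> C1=E (exclusive)] -> [I,E,I] [MISS #1: read from I]
Op 2: C0 write [C0 write: invalidate ['C1=E'] -> C0=M] -> [M,I,I] [MISS #2: write from I]
Op 3: C1 read [C1 read from I: others=['C0=M'] -> C1=S, others downsized to S] -> [S,S,I] [MISS #3: read from I]
Op 4: C1 read [C1 read: already in S, no change] -> [S,S,I] [hit: read from S]
Op 5: C0 read [C0 read: already in S, no change] -> [S,S,I] [hit: read from S]
Op 6: C0 write [C0 write: invalidate ['C1=S'] -> C0=M] -> [M,I,I] [MISS #4: write from S]
Op 7: C1 read [C1 read from I: others=['C0=M'] -> C1=S, others downsized to S] -> [S,S,I] [MISS #5: read from I]
Op 8: C1 read [C1 read: already in S, no change] -> [S,S,I] [hit: read from S]
Op 9: C0 write [C0 write: invalidate ['C1=S'] -> C0=M] -> [M,I,I] [MISS #6: write from S]

Answer: 6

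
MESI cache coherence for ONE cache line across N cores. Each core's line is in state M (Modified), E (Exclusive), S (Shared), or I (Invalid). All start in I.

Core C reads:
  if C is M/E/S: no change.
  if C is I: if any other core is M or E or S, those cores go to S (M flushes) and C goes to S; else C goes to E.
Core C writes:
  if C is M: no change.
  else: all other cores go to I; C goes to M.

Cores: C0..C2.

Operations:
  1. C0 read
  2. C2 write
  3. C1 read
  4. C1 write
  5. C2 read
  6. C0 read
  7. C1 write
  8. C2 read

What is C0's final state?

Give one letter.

Answer: I

Derivation:
Op 1: C0 read [C0 read from I: no other sharers -> C0=E (exclusive)] -> [E,I,I]
Op 2: C2 write [C2 write: invalidate ['C0=E'] -> C2=M] -> [I,I,M]
Op 3: C1 read [C1 read from I: others=['C2=M'] -> C1=S, others downsized to S] -> [I,S,S]
Op 4: C1 write [C1 write: invalidate ['C2=S'] -> C1=M] -> [I,M,I]
Op 5: C2 read [C2 read from I: others=['C1=M'] -> C2=S, others downsized to S] -> [I,S,S]
Op 6: C0 read [C0 read from I: others=['C1=S', 'C2=S'] -> C0=S, others downsized to S] -> [S,S,S]
Op 7: C1 write [C1 write: invalidate ['C0=S', 'C2=S'] -> C1=M] -> [I,M,I]
Op 8: C2 read [C2 read from I: others=['C1=M'] -> C2=S, others downsized to S] -> [I,S,S]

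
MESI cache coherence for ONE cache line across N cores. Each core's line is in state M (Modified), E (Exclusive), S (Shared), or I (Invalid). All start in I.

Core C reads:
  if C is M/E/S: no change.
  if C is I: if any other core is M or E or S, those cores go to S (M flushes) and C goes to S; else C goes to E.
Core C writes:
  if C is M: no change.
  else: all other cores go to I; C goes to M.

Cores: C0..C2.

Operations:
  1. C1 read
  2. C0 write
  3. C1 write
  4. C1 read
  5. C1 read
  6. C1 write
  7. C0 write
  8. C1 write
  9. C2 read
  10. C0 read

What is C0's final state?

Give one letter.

Op 1: C1 read [C1 read from I: no other sharers -> C1=E (exclusive)] -> [I,E,I]
Op 2: C0 write [C0 write: invalidate ['C1=E'] -> C0=M] -> [M,I,I]
Op 3: C1 write [C1 write: invalidate ['C0=M'] -> C1=M] -> [I,M,I]
Op 4: C1 read [C1 read: already in M, no change] -> [I,M,I]
Op 5: C1 read [C1 read: already in M, no change] -> [I,M,I]
Op 6: C1 write [C1 write: already M (modified), no change] -> [I,M,I]
Op 7: C0 write [C0 write: invalidate ['C1=M'] -> C0=M] -> [M,I,I]
Op 8: C1 write [C1 write: invalidate ['C0=M'] -> C1=M] -> [I,M,I]
Op 9: C2 read [C2 read from I: others=['C1=M'] -> C2=S, others downsized to S] -> [I,S,S]
Op 10: C0 read [C0 read from I: others=['C1=S', 'C2=S'] -> C0=S, others downsized to S] -> [S,S,S]

Answer: S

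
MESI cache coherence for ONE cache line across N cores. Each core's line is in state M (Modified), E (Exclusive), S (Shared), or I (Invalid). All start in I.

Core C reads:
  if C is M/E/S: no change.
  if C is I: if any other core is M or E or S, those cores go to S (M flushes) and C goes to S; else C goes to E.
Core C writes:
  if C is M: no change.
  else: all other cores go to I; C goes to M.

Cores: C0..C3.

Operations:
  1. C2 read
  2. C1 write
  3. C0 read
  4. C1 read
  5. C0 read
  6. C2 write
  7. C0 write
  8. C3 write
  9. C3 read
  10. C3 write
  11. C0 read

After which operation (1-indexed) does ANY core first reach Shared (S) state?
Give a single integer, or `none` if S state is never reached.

Op 1: C2 read [C2 read from I: no other sharers -> C2=E (exclusive)] -> [I,I,E,I]
Op 2: C1 write [C1 write: invalidate ['C2=E'] -> C1=M] -> [I,M,I,I]
Op 3: C0 read [C0 read from I: others=['C1=M'] -> C0=S, others downsized to S] -> [S,S,I,I]
  -> First S state at op 3; remaining ops need not be traced.

Answer: 3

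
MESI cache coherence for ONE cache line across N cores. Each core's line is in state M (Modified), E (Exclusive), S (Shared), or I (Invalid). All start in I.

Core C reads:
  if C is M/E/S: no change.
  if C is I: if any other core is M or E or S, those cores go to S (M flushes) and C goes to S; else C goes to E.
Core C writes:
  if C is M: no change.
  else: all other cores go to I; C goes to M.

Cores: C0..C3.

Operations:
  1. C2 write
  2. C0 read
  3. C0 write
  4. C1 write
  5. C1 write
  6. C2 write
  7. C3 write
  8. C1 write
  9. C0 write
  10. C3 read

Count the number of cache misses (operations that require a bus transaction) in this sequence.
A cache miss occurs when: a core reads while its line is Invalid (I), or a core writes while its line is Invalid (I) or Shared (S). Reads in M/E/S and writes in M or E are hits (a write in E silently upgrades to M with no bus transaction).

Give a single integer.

Op 1: C2 write [C2 write: invalidate none -> C2=M] -> [I,I,M,I] [MISS #1: write from I]
Op 2: C0 read [C0 read from I: others=['C2=M'] -> C0=S, others downsized to S] -> [S,I,S,I] [MISS #2: read from I]
Op 3: C0 write [C0 write: invalidate ['C2=S'] -> C0=M] -> [M,I,I,I] [MISS #3: write from S]
Op 4: C1 write [C1 write: invalidate ['C0=M'] -> C1=M] -> [I,M,I,I] [MISS #4: write from I]
Op 5: C1 write [C1 write: already M (modified), no change] -> [I,M,I,I] [hit: write from M]
Op 6: C2 write [C2 write: invalidate ['C1=M'] -> C2=M] -> [I,I,M,I] [MISS #5: write from I]
Op 7: C3 write [C3 write: invalidate ['C2=M'] -> C3=M] -> [I,I,I,M] [MISS #6: write from I]
Op 8: C1 write [C1 write: invalidate ['C3=M'] -> C1=M] -> [I,M,I,I] [MISS #7: write from I]
Op 9: C0 write [C0 write: invalidate ['C1=M'] -> C0=M] -> [M,I,I,I] [MISS #8: write from I]
Op 10: C3 read [C3 read from I: others=['C0=M'] -> C3=S, others downsized to S] -> [S,I,I,S] [MISS #9: read from I]

Answer: 9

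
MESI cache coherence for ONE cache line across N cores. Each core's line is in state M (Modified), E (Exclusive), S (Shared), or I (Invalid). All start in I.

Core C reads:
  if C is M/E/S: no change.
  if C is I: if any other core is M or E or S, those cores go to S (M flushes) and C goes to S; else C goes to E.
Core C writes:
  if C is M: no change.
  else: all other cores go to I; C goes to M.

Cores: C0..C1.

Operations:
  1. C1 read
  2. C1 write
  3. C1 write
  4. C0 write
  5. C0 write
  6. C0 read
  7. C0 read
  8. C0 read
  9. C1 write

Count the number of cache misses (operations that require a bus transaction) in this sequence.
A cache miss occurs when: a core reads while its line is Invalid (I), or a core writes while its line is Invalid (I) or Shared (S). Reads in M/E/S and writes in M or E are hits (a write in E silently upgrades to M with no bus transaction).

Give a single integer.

Answer: 3

Derivation:
Op 1: C1 read [C1 read from I: no other sharers -> C1=E (exclusive)] -> [I,E] [MISS #1: read from I]
Op 2: C1 write [C1 write: invalidate none -> C1=M] -> [I,M] [hit: write from E is a silent E->M upgrade, no bus transaction]
Op 3: C1 write [C1 write: already M (modified), no change] -> [I,M] [hit: write from M]
Op 4: C0 write [C0 write: invalidate ['C1=M'] -> C0=M] -> [M,I] [MISS #2: write from I]
Op 5: C0 write [C0 write: already M (modified), no change] -> [M,I] [hit: write from M]
Op 6: C0 read [C0 read: already in M, no change] -> [M,I] [hit: read from M]
Op 7: C0 read [C0 read: already in M, no change] -> [M,I] [hit: read from M]
Op 8: C0 read [C0 read: already in M, no change] -> [M,I] [hit: read from M]
Op 9: C1 write [C1 write: invalidate ['C0=M'] -> C1=M] -> [I,M] [MISS #3: write from I]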